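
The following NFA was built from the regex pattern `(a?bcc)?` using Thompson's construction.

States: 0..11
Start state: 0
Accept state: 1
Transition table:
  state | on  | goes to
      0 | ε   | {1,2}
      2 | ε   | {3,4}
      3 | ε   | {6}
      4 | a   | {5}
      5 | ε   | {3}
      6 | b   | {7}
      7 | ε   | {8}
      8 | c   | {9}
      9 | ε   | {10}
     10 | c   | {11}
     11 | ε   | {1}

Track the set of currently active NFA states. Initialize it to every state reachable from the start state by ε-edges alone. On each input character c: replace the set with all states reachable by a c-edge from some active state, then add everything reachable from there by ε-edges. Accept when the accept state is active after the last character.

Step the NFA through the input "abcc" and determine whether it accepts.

Answer: ACCEPT

Derivation:
start: ε-closure({0}) = {0,1,2,3,4,6}
'a' @ 1: {3,5,6}
'b' @ 2: {7,8}
'c' @ 3: {9,10}
'c' @ 4: {1,11}  ✓accept
final: {1,11}; accept 1 in set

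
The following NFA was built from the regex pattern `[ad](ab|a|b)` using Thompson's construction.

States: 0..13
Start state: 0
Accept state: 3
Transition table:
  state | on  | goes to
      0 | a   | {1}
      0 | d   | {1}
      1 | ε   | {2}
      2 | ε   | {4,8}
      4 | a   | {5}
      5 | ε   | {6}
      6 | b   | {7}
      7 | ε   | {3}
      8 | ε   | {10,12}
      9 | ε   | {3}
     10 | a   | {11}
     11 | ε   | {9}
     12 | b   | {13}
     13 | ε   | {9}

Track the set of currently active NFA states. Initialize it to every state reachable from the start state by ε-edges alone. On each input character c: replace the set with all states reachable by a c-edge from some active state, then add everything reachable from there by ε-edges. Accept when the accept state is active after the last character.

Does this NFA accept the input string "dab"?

Answer: ACCEPT

Derivation:
S₀ = ε-closure({0}) = {0}
'd' @ 1: {1,2,4,8,10,12}
'a' @ 2: {3,5,6,9,11}  ✓accept
'b' @ 3: {3,7}  ✓accept
after full input: {3,7}  (accept=3 in)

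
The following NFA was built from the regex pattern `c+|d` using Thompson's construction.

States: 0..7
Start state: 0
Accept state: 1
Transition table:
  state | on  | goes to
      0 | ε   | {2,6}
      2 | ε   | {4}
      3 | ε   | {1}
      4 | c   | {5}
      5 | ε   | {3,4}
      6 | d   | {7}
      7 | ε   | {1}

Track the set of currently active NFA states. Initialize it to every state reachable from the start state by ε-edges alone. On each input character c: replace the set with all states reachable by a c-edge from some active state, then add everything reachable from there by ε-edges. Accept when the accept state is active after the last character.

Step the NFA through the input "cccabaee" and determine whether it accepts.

S₀ = ε-closure({0}) = {0,2,4,6}
'c' @ 1: {1,3,4,5}  [accepting]
'c' @ 2: {1,3,4,5}  [accepting]
'c' @ 3: {1,3,4,5}  [accepting]
'a' @ 4: {}  — no active states
rest 'baee' ignored (set empty)
after full input: {}  (accept=1 not in)

Answer: REJECT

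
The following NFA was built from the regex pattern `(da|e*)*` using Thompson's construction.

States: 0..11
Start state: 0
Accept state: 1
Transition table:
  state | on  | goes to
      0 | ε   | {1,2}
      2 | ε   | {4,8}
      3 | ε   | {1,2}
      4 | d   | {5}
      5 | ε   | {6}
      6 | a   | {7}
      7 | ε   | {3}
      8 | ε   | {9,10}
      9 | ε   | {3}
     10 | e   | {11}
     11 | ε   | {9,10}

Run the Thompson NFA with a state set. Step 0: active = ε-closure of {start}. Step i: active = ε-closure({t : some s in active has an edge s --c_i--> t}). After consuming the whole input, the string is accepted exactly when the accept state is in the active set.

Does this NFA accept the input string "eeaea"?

Answer: REJECT

Derivation:
start: ε-closure({0}) = {0,1,2,3,4,8,9,10}
'e' @ 1: {1,2,3,4,8,9,10,11}  (accept∈set)
'e' @ 2: {1,2,3,4,8,9,10,11}  (accept∈set)
'a' @ 3: {}  — dead — no transitions
rest 'ea' ignored (set empty)
final: {}; accept 1 not in set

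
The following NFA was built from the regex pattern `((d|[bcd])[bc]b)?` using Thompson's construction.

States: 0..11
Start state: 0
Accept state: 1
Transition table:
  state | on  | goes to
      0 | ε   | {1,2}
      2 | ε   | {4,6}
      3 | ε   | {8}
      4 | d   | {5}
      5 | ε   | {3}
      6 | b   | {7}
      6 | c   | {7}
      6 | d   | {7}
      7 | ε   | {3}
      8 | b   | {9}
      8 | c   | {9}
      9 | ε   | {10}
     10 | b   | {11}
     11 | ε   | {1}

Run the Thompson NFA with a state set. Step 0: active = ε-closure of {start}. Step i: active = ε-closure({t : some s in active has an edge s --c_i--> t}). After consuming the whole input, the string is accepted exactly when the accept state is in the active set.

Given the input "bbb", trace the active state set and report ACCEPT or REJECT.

S₀ = ε-closure({0}) = {0,1,2,4,6}
'b' @ 1: {3,7,8}
'b' @ 2: {9,10}
'b' @ 3: {1,11}  (accept∈set)
final: {1,11}; accept 1 in set

Answer: ACCEPT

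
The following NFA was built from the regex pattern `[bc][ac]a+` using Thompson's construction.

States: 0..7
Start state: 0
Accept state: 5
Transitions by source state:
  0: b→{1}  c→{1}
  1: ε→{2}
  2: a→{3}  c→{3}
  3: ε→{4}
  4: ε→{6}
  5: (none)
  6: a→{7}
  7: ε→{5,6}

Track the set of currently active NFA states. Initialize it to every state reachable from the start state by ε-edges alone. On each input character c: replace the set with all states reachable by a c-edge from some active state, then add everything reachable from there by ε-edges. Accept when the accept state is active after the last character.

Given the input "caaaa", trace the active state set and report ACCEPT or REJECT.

start: ε-closure({0}) = {0}
'c' @ 1: {1,2}
'a' @ 2: {3,4,6}
'a' @ 3: {5,6,7}  [accepting]
'a' @ 4: {5,6,7}  [accepting]
'a' @ 5: {5,6,7}  [accepting]
final: {5,6,7}; accept 5 in set

Answer: ACCEPT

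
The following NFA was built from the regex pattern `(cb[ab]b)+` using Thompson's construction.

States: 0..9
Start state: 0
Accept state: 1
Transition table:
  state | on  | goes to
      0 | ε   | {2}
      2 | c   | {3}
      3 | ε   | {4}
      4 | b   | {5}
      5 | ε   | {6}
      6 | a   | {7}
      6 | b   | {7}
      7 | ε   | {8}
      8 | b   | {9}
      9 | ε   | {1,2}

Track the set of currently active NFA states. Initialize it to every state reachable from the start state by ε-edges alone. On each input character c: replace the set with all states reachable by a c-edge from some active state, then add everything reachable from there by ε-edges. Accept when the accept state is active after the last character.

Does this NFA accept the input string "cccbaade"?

Answer: REJECT

Trace:
S₀ = ε-closure({0}) = {0,2}
'c' @ 1: {3,4}
'c' @ 2: {}  — state set empty
rest 'cbaade' ignored (set empty)
final: {}; accept 1 not in set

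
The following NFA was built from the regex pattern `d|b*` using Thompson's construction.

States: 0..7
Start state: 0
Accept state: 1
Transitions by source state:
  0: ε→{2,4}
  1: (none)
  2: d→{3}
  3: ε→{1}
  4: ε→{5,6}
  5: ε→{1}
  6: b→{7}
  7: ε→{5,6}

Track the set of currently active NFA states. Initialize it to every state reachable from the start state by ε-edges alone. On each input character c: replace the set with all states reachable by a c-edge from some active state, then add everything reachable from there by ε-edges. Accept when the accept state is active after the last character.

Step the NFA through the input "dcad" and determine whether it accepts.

Answer: REJECT

Derivation:
start: ε-closure({0}) = {0,1,2,4,5,6}
'd' @ 1: {1,3}  [accepting]
'c' @ 2: {}  — dead — no transitions
rest 'ad' ignored (set empty)
final: {}; accept 1 not in set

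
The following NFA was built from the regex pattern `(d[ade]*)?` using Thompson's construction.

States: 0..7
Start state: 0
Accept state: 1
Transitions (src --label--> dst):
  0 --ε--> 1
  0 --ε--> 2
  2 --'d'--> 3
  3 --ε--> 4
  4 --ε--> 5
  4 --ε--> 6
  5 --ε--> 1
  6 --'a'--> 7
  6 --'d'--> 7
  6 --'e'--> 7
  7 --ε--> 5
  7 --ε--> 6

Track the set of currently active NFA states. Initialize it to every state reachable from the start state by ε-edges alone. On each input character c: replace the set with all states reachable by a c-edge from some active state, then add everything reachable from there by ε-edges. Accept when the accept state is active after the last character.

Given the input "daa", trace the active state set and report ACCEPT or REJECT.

initial (ε-close {0}): {0,1,2}
'd' @ 1: {1,3,4,5,6}  ✓accept
'a' @ 2: {1,5,6,7}  ✓accept
'a' @ 3: {1,5,6,7}  ✓accept
final: {1,5,6,7}; accept 1 in set

Answer: ACCEPT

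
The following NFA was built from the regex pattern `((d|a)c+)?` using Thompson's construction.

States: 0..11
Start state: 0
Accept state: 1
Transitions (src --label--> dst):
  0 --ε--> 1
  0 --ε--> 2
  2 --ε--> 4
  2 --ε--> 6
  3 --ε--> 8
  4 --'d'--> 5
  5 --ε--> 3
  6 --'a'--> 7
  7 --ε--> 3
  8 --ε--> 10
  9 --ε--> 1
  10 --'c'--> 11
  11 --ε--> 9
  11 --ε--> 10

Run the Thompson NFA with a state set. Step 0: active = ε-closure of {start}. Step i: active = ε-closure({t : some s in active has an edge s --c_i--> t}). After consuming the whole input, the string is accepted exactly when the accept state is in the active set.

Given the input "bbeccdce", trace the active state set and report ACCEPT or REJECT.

Answer: REJECT

Derivation:
S₀ = ε-closure({0}) = {0,1,2,4,6}
'b' @ 1: {}  — dead — no transitions
rest 'beccdce' ignored (set empty)
final: {}; accept 1 not in set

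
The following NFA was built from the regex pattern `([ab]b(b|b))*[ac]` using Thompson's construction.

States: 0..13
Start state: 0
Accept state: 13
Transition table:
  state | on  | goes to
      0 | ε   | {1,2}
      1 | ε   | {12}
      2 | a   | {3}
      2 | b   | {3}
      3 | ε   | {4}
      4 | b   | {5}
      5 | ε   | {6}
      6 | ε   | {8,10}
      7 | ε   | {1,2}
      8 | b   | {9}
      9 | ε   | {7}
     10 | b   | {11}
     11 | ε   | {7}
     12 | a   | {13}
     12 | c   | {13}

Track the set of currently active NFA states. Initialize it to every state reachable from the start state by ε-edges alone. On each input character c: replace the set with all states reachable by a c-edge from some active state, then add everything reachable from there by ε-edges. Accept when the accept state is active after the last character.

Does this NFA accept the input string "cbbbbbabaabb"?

initial (ε-close {0}): {0,1,2,12}
'c' @ 1: {13}  [accepting]
'b' @ 2: {}  — state set empty
rest 'bbbbabaabb' ignored (set empty)
after full input: {}  (accept=13 not in)

Answer: REJECT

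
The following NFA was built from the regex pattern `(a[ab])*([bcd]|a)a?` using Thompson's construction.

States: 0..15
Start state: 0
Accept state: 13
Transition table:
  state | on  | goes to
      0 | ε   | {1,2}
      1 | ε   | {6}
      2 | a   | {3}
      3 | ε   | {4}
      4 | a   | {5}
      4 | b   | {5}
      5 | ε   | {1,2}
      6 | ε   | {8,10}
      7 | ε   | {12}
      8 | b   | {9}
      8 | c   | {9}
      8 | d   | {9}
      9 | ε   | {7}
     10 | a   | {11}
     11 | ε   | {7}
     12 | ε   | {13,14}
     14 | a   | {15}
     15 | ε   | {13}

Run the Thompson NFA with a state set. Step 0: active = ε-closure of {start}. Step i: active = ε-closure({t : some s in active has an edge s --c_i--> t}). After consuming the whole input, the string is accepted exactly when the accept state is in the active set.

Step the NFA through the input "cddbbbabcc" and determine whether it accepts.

Answer: REJECT

Derivation:
start: ε-closure({0}) = {0,1,2,6,8,10}
'c' @ 1: {7,9,12,13,14}  (accept∈set)
'd' @ 2: {}  — state set empty
rest 'dbbbabcc' ignored (set empty)
after full input: {}  (accept=13 not in)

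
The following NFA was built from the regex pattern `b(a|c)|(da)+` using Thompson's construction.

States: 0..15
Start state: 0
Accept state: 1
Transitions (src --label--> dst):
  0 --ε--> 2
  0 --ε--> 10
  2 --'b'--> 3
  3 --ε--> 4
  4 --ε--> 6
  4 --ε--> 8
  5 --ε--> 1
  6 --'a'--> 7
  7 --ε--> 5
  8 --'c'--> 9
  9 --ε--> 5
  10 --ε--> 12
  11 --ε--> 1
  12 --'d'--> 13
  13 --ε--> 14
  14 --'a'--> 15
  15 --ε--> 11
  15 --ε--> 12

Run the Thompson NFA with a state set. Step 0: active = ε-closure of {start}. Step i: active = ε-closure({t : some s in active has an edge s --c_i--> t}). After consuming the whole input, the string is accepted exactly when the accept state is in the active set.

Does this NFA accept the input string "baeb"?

start: ε-closure({0}) = {0,2,10,12}
'b' @ 1: {3,4,6,8}
'a' @ 2: {1,5,7}  (accept∈set)
'e' @ 3: {}  — state set empty
rest 'b' ignored (set empty)
final: {}; accept 1 not in set

Answer: REJECT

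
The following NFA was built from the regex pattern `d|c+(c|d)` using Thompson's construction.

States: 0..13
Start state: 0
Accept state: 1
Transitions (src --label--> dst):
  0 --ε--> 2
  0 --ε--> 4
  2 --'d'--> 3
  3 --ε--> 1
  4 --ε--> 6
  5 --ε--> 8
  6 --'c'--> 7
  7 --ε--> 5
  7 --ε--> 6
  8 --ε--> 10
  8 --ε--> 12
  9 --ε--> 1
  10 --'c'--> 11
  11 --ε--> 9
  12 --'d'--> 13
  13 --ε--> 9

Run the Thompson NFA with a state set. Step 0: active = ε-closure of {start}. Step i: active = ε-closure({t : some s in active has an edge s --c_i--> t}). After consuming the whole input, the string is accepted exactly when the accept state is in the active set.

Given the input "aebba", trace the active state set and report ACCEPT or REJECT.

start: ε-closure({0}) = {0,2,4,6}
'a' @ 1: {}  — dead — no transitions
rest 'ebba' ignored (set empty)
after full input: {}  (accept=1 not in)

Answer: REJECT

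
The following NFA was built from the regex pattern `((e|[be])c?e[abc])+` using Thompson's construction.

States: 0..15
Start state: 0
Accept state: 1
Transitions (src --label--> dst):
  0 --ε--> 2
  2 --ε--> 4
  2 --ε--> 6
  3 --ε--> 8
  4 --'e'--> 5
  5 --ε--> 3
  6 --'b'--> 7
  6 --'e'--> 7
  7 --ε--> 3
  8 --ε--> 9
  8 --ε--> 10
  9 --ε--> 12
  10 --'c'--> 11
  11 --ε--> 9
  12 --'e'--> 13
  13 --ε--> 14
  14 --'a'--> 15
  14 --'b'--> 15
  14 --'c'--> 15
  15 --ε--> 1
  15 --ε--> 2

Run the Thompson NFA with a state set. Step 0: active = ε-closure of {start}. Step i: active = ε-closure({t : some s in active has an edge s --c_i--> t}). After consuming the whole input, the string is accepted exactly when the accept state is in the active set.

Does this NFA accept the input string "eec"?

Answer: ACCEPT

Derivation:
initial (ε-close {0}): {0,2,4,6}
'e' @ 1: {3,5,7,8,9,10,12}
'e' @ 2: {13,14}
'c' @ 3: {1,2,4,6,15}  ✓accept
end set {1,2,4,6,15} — state 1 in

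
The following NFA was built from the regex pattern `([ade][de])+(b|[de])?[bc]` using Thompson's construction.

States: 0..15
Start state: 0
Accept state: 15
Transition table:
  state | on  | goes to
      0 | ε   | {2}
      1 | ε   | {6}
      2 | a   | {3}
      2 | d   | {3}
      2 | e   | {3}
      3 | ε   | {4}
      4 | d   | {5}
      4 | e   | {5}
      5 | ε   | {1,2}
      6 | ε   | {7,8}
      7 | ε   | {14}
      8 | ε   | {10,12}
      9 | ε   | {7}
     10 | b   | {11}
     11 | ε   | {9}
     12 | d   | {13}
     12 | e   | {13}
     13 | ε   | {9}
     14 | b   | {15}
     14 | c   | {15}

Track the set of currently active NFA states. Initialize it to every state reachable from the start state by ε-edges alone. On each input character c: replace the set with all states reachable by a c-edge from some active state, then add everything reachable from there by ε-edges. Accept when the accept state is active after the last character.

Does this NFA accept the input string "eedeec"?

Answer: ACCEPT

Steps:
initial (ε-close {0}): {0,2}
'e' @ 1: {3,4}
'e' @ 2: {1,2,5,6,7,8,10,12,14}
'd' @ 3: {3,4,7,9,13,14}
'e' @ 4: {1,2,5,6,7,8,10,12,14}
'e' @ 5: {3,4,7,9,13,14}
'c' @ 6: {15}  [accepting]
after full input: {15}  (accept=15 in)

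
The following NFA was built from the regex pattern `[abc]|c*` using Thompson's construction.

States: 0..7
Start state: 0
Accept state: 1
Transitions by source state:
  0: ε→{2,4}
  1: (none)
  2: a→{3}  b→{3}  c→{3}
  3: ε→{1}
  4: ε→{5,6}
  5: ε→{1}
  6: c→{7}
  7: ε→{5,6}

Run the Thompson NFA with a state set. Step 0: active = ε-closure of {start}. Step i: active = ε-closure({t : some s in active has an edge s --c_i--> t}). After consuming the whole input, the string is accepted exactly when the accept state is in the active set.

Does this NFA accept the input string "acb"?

Answer: REJECT

Derivation:
start: ε-closure({0}) = {0,1,2,4,5,6}
'a' @ 1: {1,3}  ✓accept
'c' @ 2: {}  — dead — no transitions
rest 'b' ignored (set empty)
after full input: {}  (accept=1 not in)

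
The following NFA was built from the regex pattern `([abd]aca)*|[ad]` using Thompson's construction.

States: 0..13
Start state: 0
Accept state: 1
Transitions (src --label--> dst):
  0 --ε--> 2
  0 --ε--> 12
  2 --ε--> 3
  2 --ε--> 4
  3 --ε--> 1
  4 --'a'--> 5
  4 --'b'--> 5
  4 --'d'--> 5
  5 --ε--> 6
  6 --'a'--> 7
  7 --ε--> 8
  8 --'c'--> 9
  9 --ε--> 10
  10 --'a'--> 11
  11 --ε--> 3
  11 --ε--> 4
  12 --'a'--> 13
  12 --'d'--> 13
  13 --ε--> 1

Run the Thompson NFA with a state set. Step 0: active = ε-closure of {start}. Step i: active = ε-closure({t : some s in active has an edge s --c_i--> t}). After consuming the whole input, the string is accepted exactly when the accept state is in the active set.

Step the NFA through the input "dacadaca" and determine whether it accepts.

Answer: ACCEPT

Steps:
S₀ = ε-closure({0}) = {0,1,2,3,4,12}
'd' @ 1: {1,5,6,13}  (accept∈set)
'a' @ 2: {7,8}
'c' @ 3: {9,10}
'a' @ 4: {1,3,4,11}  (accept∈set)
'd' @ 5: {5,6}
'a' @ 6: {7,8}
'c' @ 7: {9,10}
'a' @ 8: {1,3,4,11}  (accept∈set)
final: {1,3,4,11}; accept 1 in set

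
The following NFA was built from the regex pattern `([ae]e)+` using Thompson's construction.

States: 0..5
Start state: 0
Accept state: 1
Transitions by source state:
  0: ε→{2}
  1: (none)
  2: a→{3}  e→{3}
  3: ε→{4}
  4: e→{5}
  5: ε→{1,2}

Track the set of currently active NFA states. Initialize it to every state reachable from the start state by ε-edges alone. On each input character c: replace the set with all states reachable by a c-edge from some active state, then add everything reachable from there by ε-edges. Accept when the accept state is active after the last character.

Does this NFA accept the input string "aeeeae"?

Answer: ACCEPT

Steps:
initial (ε-close {0}): {0,2}
'a' @ 1: {3,4}
'e' @ 2: {1,2,5}  ✓accept
'e' @ 3: {3,4}
'e' @ 4: {1,2,5}  ✓accept
'a' @ 5: {3,4}
'e' @ 6: {1,2,5}  ✓accept
end set {1,2,5} — state 1 in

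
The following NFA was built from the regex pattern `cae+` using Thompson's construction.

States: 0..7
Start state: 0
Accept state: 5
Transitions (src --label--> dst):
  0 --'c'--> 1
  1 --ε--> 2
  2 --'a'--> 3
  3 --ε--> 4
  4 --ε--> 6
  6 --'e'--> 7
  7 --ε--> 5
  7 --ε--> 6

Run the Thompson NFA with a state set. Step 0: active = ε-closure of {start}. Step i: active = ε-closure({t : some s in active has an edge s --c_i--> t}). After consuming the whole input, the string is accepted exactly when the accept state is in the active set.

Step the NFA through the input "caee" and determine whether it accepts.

Answer: ACCEPT

Derivation:
start: ε-closure({0}) = {0}
'c' @ 1: {1,2}
'a' @ 2: {3,4,6}
'e' @ 3: {5,6,7}  (accept∈set)
'e' @ 4: {5,6,7}  (accept∈set)
after full input: {5,6,7}  (accept=5 in)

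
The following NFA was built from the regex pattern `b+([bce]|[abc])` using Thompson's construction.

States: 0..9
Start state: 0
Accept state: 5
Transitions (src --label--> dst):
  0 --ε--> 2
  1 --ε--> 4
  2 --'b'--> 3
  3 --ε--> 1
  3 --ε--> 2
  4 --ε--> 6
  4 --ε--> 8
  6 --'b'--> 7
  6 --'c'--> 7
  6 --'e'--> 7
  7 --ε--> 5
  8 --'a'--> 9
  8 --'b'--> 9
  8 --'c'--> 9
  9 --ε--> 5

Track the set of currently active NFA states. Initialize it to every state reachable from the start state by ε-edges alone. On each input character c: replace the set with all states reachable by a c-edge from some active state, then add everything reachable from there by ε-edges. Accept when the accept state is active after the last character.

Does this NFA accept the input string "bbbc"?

start: ε-closure({0}) = {0,2}
'b' @ 1: {1,2,3,4,6,8}
'b' @ 2: {1,2,3,4,5,6,7,8,9}  (accept∈set)
'b' @ 3: {1,2,3,4,5,6,7,8,9}  (accept∈set)
'c' @ 4: {5,7,9}  (accept∈set)
final: {5,7,9}; accept 5 in set

Answer: ACCEPT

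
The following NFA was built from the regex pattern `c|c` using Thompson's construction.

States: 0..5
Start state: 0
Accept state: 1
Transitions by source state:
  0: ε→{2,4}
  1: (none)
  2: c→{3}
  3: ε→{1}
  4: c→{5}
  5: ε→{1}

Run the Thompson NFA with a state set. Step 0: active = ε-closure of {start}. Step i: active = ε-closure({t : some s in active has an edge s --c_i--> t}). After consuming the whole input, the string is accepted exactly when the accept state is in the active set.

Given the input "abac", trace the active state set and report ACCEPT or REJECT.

Answer: REJECT

Derivation:
initial (ε-close {0}): {0,2,4}
'a' @ 1: {}  — state set empty
rest 'bac' ignored (set empty)
after full input: {}  (accept=1 not in)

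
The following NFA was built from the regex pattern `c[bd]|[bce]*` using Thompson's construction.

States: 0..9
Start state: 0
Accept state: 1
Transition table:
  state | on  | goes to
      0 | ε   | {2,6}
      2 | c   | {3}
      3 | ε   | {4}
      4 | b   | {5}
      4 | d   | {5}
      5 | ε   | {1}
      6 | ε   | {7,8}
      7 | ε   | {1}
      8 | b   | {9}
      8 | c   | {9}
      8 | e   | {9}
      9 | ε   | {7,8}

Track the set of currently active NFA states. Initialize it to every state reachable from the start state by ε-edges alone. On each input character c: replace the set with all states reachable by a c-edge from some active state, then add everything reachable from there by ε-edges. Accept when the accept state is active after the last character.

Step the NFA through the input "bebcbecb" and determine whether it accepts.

S₀ = ε-closure({0}) = {0,1,2,6,7,8}
'b' @ 1: {1,7,8,9}  ✓accept
'e' @ 2: {1,7,8,9}  ✓accept
'b' @ 3: {1,7,8,9}  ✓accept
'c' @ 4: {1,7,8,9}  ✓accept
'b' @ 5: {1,7,8,9}  ✓accept
'e' @ 6: {1,7,8,9}  ✓accept
'c' @ 7: {1,7,8,9}  ✓accept
'b' @ 8: {1,7,8,9}  ✓accept
after full input: {1,7,8,9}  (accept=1 in)

Answer: ACCEPT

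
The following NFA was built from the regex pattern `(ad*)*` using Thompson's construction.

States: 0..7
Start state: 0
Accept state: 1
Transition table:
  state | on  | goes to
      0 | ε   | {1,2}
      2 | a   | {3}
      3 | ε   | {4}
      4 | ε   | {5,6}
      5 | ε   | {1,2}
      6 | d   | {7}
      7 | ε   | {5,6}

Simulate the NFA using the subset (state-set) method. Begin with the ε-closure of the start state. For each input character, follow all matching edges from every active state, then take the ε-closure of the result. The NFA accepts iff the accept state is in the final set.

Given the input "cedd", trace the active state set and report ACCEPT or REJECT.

Answer: REJECT

Derivation:
initial (ε-close {0}): {0,1,2}
'c' @ 1: {}  — dead — no transitions
rest 'edd' ignored (set empty)
final: {}; accept 1 not in set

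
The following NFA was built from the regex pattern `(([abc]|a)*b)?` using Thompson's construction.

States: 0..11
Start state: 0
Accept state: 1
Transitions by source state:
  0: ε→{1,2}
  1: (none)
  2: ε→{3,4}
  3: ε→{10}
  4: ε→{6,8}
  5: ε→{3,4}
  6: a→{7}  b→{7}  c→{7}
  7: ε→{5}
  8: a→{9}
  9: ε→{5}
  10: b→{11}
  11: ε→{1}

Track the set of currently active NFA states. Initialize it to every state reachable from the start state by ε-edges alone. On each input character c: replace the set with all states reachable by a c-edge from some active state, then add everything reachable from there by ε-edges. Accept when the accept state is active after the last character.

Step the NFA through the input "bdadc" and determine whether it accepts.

Answer: REJECT

Derivation:
start: ε-closure({0}) = {0,1,2,3,4,6,8,10}
'b' @ 1: {1,3,4,5,6,7,8,10,11}  [accepting]
'd' @ 2: {}  — no active states
rest 'adc' ignored (set empty)
after full input: {}  (accept=1 not in)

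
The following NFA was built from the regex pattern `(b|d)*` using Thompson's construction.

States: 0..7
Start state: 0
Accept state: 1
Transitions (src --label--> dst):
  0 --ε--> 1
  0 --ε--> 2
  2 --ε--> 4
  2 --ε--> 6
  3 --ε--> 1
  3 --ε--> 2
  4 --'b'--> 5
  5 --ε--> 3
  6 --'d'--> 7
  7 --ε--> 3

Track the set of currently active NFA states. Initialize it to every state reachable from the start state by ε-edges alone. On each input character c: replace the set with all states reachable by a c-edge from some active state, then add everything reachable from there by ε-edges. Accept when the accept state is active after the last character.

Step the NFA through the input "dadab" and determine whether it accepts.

S₀ = ε-closure({0}) = {0,1,2,4,6}
'd' @ 1: {1,2,3,4,6,7}  (accept∈set)
'a' @ 2: {}  — dead — no transitions
rest 'dab' ignored (set empty)
end set {} — state 1 not in

Answer: REJECT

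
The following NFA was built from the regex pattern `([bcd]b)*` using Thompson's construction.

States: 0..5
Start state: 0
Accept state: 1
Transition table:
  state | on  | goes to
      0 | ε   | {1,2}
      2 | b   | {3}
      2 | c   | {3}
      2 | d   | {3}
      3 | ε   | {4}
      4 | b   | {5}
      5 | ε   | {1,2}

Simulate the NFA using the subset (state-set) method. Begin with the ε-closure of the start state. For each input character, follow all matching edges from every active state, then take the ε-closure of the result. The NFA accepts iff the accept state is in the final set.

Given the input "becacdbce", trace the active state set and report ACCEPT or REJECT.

Answer: REJECT

Trace:
start: ε-closure({0}) = {0,1,2}
'b' @ 1: {3,4}
'e' @ 2: {}  — dead — no transitions
rest 'cacdbce' ignored (set empty)
end set {} — state 1 not in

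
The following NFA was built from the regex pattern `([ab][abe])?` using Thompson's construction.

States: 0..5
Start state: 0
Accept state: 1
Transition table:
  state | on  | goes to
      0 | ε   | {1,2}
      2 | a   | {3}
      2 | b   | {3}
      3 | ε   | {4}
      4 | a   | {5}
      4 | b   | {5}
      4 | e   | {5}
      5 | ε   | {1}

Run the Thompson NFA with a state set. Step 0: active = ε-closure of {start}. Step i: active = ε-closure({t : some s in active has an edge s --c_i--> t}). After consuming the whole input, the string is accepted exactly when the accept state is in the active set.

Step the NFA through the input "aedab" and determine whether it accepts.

S₀ = ε-closure({0}) = {0,1,2}
'a' @ 1: {3,4}
'e' @ 2: {1,5}  (accept∈set)
'd' @ 3: {}  — state set empty
rest 'ab' ignored (set empty)
final: {}; accept 1 not in set

Answer: REJECT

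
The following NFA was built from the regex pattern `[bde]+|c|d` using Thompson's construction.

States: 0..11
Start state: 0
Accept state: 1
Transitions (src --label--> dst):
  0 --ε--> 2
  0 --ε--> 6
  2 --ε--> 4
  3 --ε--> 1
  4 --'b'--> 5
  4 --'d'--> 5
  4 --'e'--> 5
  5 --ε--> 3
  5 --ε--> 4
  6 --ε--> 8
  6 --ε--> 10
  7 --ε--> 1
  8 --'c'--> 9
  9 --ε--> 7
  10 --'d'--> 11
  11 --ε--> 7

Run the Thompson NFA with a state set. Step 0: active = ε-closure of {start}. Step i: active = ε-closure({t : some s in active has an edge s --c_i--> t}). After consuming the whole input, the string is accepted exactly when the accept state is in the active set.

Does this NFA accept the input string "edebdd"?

Answer: ACCEPT

Derivation:
initial (ε-close {0}): {0,2,4,6,8,10}
'e' @ 1: {1,3,4,5}  (accept∈set)
'd' @ 2: {1,3,4,5}  (accept∈set)
'e' @ 3: {1,3,4,5}  (accept∈set)
'b' @ 4: {1,3,4,5}  (accept∈set)
'd' @ 5: {1,3,4,5}  (accept∈set)
'd' @ 6: {1,3,4,5}  (accept∈set)
after full input: {1,3,4,5}  (accept=1 in)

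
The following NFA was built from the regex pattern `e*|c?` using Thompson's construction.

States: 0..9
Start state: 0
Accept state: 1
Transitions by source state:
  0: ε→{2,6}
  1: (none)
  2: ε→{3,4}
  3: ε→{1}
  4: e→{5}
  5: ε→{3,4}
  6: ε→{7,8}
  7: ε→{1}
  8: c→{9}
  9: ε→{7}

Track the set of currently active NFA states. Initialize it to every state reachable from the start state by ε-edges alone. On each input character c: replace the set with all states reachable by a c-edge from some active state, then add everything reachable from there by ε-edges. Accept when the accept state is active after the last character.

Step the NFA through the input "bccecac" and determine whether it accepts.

Answer: REJECT

Derivation:
start: ε-closure({0}) = {0,1,2,3,4,6,7,8}
'b' @ 1: {}  — no active states
rest 'ccecac' ignored (set empty)
after full input: {}  (accept=1 not in)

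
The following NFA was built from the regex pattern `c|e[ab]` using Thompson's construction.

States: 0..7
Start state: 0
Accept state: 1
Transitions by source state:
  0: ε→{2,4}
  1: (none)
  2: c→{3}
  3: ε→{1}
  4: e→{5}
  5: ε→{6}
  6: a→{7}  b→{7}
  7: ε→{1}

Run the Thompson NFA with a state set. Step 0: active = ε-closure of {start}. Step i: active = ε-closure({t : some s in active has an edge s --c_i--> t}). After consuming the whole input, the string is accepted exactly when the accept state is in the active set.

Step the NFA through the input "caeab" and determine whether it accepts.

initial (ε-close {0}): {0,2,4}
'c' @ 1: {1,3}  [accepting]
'a' @ 2: {}  — dead — no transitions
rest 'eab' ignored (set empty)
after full input: {}  (accept=1 not in)

Answer: REJECT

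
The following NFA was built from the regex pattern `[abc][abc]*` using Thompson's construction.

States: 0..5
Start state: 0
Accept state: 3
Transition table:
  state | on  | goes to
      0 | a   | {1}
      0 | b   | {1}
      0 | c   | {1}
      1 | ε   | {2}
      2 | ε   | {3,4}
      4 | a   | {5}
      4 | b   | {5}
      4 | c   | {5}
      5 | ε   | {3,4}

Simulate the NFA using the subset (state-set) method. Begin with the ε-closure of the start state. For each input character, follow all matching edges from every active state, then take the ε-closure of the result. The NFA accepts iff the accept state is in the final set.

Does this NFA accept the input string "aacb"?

initial (ε-close {0}): {0}
'a' @ 1: {1,2,3,4}  ✓accept
'a' @ 2: {3,4,5}  ✓accept
'c' @ 3: {3,4,5}  ✓accept
'b' @ 4: {3,4,5}  ✓accept
final: {3,4,5}; accept 3 in set

Answer: ACCEPT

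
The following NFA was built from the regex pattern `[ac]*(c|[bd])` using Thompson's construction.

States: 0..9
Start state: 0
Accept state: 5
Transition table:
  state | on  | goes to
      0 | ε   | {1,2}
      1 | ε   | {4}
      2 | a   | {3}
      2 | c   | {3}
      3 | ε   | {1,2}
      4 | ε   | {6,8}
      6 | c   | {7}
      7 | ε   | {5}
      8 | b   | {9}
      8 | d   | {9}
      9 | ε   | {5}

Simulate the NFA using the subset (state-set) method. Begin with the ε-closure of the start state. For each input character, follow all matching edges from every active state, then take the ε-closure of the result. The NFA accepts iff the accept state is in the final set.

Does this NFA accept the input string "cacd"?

Answer: ACCEPT

Derivation:
S₀ = ε-closure({0}) = {0,1,2,4,6,8}
'c' @ 1: {1,2,3,4,5,6,7,8}  ✓accept
'a' @ 2: {1,2,3,4,6,8}
'c' @ 3: {1,2,3,4,5,6,7,8}  ✓accept
'd' @ 4: {5,9}  ✓accept
after full input: {5,9}  (accept=5 in)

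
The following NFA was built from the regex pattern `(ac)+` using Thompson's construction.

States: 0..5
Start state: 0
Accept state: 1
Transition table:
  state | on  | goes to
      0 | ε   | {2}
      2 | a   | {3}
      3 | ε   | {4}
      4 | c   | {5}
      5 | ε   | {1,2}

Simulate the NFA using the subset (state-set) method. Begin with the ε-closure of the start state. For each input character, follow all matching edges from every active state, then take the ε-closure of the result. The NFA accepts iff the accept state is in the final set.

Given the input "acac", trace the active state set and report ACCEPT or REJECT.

initial (ε-close {0}): {0,2}
'a' @ 1: {3,4}
'c' @ 2: {1,2,5}  ✓accept
'a' @ 3: {3,4}
'c' @ 4: {1,2,5}  ✓accept
end set {1,2,5} — state 1 in

Answer: ACCEPT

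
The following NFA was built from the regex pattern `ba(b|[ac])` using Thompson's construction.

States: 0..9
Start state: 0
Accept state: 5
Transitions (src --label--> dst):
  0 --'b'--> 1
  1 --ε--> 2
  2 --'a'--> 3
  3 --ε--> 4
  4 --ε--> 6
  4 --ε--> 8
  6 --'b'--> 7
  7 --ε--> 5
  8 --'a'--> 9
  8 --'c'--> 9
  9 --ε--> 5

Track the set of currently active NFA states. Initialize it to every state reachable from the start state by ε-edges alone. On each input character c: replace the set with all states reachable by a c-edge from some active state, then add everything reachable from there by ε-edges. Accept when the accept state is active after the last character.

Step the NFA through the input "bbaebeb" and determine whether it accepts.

Answer: REJECT

Steps:
S₀ = ε-closure({0}) = {0}
'b' @ 1: {1,2}
'b' @ 2: {}  — no active states
rest 'aebeb' ignored (set empty)
after full input: {}  (accept=5 not in)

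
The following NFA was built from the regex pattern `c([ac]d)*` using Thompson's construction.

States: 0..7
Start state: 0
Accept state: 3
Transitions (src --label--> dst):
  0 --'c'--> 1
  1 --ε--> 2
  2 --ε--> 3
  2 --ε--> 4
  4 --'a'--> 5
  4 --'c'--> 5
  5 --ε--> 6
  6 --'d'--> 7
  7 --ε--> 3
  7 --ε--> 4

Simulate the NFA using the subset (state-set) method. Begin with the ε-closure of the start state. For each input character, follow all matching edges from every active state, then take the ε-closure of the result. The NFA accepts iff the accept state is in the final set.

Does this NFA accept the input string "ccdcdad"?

Answer: ACCEPT

Derivation:
initial (ε-close {0}): {0}
'c' @ 1: {1,2,3,4}  ✓accept
'c' @ 2: {5,6}
'd' @ 3: {3,4,7}  ✓accept
'c' @ 4: {5,6}
'd' @ 5: {3,4,7}  ✓accept
'a' @ 6: {5,6}
'd' @ 7: {3,4,7}  ✓accept
end set {3,4,7} — state 3 in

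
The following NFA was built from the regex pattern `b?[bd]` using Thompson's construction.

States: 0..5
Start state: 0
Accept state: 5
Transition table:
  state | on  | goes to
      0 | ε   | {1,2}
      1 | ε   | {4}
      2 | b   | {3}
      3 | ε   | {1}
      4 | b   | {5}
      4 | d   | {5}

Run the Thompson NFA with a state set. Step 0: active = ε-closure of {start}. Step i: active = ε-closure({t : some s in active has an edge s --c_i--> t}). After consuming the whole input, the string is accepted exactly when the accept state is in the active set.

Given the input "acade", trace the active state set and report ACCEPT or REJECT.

start: ε-closure({0}) = {0,1,2,4}
'a' @ 1: {}  — no active states
rest 'cade' ignored (set empty)
final: {}; accept 5 not in set

Answer: REJECT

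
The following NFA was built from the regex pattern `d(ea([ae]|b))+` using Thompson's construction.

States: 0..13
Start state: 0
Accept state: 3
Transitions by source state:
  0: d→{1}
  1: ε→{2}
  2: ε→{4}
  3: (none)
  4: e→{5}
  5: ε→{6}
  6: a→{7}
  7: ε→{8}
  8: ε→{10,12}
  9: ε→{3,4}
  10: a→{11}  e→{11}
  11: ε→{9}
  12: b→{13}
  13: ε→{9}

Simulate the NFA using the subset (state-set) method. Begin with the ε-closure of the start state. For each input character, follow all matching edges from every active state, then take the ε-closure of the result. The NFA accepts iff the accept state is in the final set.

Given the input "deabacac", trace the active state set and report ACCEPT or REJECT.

Answer: REJECT

Derivation:
S₀ = ε-closure({0}) = {0}
'd' @ 1: {1,2,4}
'e' @ 2: {5,6}
'a' @ 3: {7,8,10,12}
'b' @ 4: {3,4,9,13}  ✓accept
'a' @ 5: {}  — dead — no transitions
rest 'cac' ignored (set empty)
final: {}; accept 3 not in set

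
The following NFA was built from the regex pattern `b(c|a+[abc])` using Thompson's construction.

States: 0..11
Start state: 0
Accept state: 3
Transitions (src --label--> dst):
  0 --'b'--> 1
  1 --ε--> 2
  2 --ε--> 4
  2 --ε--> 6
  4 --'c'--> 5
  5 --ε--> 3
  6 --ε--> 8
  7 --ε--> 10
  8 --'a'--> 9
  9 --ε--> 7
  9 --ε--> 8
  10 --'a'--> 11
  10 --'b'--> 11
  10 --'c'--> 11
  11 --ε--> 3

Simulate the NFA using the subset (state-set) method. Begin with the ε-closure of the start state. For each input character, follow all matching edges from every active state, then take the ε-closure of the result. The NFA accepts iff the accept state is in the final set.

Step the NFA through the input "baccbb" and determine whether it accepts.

Answer: REJECT

Steps:
start: ε-closure({0}) = {0}
'b' @ 1: {1,2,4,6,8}
'a' @ 2: {7,8,9,10}
'c' @ 3: {3,11}  (accept∈set)
'c' @ 4: {}  — dead — no transitions
rest 'bb' ignored (set empty)
after full input: {}  (accept=3 not in)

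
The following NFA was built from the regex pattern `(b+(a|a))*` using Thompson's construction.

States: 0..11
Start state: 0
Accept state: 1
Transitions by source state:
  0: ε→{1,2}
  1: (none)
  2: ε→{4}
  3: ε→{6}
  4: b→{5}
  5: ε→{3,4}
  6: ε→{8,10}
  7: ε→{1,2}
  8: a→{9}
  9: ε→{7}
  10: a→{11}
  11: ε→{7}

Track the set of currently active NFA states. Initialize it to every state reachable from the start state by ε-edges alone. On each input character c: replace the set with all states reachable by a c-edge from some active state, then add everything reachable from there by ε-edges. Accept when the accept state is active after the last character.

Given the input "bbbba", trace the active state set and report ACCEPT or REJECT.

S₀ = ε-closure({0}) = {0,1,2,4}
'b' @ 1: {3,4,5,6,8,10}
'b' @ 2: {3,4,5,6,8,10}
'b' @ 3: {3,4,5,6,8,10}
'b' @ 4: {3,4,5,6,8,10}
'a' @ 5: {1,2,4,7,9,11}  (accept∈set)
final: {1,2,4,7,9,11}; accept 1 in set

Answer: ACCEPT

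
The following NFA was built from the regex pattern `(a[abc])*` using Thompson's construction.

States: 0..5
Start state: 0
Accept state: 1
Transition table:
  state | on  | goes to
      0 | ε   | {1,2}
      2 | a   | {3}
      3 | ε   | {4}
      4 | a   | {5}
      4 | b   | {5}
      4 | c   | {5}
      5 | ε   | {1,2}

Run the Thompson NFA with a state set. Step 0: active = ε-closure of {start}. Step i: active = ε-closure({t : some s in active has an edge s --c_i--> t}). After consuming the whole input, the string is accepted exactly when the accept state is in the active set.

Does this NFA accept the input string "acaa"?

Answer: ACCEPT

Trace:
S₀ = ε-closure({0}) = {0,1,2}
'a' @ 1: {3,4}
'c' @ 2: {1,2,5}  ✓accept
'a' @ 3: {3,4}
'a' @ 4: {1,2,5}  ✓accept
final: {1,2,5}; accept 1 in set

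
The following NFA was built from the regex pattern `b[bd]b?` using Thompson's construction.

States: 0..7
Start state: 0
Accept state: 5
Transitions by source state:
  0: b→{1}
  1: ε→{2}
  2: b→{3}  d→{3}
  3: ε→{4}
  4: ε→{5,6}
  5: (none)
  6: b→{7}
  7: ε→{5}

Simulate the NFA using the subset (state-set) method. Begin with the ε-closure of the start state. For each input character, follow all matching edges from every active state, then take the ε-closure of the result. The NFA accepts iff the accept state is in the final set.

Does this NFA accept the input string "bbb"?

Answer: ACCEPT

Trace:
start: ε-closure({0}) = {0}
'b' @ 1: {1,2}
'b' @ 2: {3,4,5,6}  (accept∈set)
'b' @ 3: {5,7}  (accept∈set)
after full input: {5,7}  (accept=5 in)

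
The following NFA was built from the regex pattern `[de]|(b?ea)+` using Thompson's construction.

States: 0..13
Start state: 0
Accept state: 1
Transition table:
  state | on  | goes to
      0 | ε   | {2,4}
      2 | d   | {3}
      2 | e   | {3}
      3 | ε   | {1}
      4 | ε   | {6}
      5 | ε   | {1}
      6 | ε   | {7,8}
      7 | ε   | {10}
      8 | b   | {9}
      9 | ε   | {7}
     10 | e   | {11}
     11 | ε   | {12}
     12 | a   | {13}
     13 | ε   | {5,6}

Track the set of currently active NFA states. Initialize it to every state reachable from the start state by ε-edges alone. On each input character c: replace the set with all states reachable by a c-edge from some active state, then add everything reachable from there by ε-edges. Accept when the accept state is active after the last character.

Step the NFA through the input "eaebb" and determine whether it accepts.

initial (ε-close {0}): {0,2,4,6,7,8,10}
'e' @ 1: {1,3,11,12}  [accepting]
'a' @ 2: {1,5,6,7,8,10,13}  [accepting]
'e' @ 3: {11,12}
'b' @ 4: {}  — state set empty
rest 'b' ignored (set empty)
end set {} — state 1 not in

Answer: REJECT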